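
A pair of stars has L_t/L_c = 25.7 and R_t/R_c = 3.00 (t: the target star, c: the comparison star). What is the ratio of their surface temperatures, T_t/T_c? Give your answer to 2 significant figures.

L ∝ R²T⁴ gives T ∝ (L/R²)^(1/4), so
T_t/T_c = (25.7 / 3.00²)^(1/4) = (2.856)^(1/4) = 1.300.

1.3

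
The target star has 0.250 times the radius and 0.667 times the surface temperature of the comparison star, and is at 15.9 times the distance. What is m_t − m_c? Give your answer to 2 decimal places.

10.78

L_t/L_c = (0.250)²(0.667)⁴ = 0.01237.
F_t/F_c = (L_t/L_c)/(d_t/d_c)² = 0.01237/252.8 = 4.893×10^-5.
m_t − m_c = −2.5 log₁₀(4.893×10^-5) = 10.78.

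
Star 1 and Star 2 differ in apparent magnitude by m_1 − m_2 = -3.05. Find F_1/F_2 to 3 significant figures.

16.6

F_1/F_2 = 10^(−(m_1 − m_2)/2.5) = 10^(3.05/2.5) = 10^1.220 = 16.60.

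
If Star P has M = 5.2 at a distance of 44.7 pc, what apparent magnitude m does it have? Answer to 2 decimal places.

m = M + 5 log₁₀(d/10 pc) = 5.2 + 5 log₁₀(44.7/10)
  = 5.2 + 5 × 0.650 = 5.2 + 3.25 = 8.45.

8.45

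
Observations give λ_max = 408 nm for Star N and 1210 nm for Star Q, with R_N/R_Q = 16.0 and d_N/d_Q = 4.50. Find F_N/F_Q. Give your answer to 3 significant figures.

978

Wien's law: T_N/T_Q = λ_Q/λ_N = 1210/408 = 2.966.
L_N/L_Q = (R_N/R_Q)²(T_N/T_Q)⁴ = (16.0)²(2.966)⁴ = 1.980×10^4.
F_N/F_Q = (L_N/L_Q)/(d_N/d_Q)² = 1.980×10^4/(4.50)² = 977.9.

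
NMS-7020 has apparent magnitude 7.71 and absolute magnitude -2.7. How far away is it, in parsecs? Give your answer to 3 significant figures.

1.21×10^3 pc

m − M = 5 log₁₀(d/10 pc)
7.71 − (-2.7) = 10.41 = 5 log₁₀(d/10)
d = 10 × 10^(10.41/5) = 10 × 10^2.082 = 1208 pc.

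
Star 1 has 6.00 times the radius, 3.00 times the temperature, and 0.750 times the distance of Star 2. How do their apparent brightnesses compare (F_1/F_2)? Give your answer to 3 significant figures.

5.18×10^3

L_1/L_2 = (R_1/R_2)²(T_1/T_2)⁴ = (6.00)² × (3.00)⁴ = 2916.
F_1/F_2 = (L_1/L_2)/(d_1/d_2)² = 2916 / (0.750)² = 5184.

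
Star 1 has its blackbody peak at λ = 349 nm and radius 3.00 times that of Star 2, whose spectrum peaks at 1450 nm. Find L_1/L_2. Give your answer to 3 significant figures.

Wien's law gives T ∝ 1/λ_max, so T_1/T_2 = λ_2/λ_1 = 1450/349 = 4.155.
Then L ∝ R²T⁴ gives L_1/L_2 = (3.00)² × (4.155)⁴ = 9.000 × 298.0 = 2682.

2.68×10^3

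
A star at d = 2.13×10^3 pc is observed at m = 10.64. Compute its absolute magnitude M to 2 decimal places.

M = m − 5 log₁₀(d/10 pc) = 10.64 − 5 log₁₀(2.13×10^3/10)
  = 10.64 − 5 × 2.328 = 10.64 − 11.64 = -1.00.

-1.00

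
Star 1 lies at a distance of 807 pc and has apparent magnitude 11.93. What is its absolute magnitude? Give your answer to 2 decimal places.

2.40

M = m − 5 log₁₀(d/10 pc) = 11.93 − 5 log₁₀(807/10)
  = 11.93 − 5 × 1.907 = 11.93 − 9.53 = 2.40.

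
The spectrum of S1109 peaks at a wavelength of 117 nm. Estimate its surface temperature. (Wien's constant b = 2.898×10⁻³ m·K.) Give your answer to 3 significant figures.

2.48×10^4 K

T = b/λ_max = 2.898×10⁻³ / (117×10⁻⁹) = 2.477×10^4 K.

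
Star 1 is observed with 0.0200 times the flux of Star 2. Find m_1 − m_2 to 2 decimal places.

m_1 − m_2 = −2.5 log₁₀(F_1/F_2) = −2.5 log₁₀(0.0200) = −2.5 × (-1.699) = 4.247.

4.25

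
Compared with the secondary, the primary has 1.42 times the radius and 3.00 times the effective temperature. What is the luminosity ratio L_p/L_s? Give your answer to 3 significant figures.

163

From the Stefan–Boltzmann law, L ∝ R²T⁴, so
L_p/L_s = (R_p/R_s)² (T_p/T_s)⁴ = (1.42)² × (3.00)⁴ = 2.016 × 81.00 = 163.3.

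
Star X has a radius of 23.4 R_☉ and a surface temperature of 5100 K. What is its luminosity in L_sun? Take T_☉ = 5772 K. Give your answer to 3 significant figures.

334 L_sun

L/L_☉ = (R/R_☉)² (T/T_☉)⁴ = (23.4)² × (5100/5772)⁴
       = 547.6 × (0.8836)⁴ = 547.6 × 0.6095 = 333.7.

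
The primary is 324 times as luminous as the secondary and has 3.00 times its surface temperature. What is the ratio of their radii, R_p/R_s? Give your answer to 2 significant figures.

2.0

L ∝ R²T⁴ gives R ∝ √L / T², so
R_p/R_s = √(324) / (3.00)² = 18.00 / 9.000 = 2.000.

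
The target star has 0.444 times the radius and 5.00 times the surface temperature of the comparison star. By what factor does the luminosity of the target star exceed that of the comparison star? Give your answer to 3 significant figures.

From the Stefan–Boltzmann law, L ∝ R²T⁴, so
L_t/L_c = (R_t/R_c)² (T_t/T_c)⁴ = (0.444)² × (5.00)⁴ = 0.1971 × 625.0 = 123.2.

123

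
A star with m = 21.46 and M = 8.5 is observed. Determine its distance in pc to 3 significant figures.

m − M = 5 log₁₀(d/10 pc)
21.46 − (8.5) = 12.96 = 5 log₁₀(d/10)
d = 10 × 10^(12.96/5) = 10 × 10^2.592 = 3908 pc.

3.91×10^3 pc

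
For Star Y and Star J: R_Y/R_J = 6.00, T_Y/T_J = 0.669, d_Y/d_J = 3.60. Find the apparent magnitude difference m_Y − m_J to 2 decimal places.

0.64

L_Y/L_J = (6.00)²(0.669)⁴ = 7.211.
F_Y/F_J = (L_Y/L_J)/(d_Y/d_J)² = 7.211/12.96 = 0.5564.
m_Y − m_J = −2.5 log₁₀(0.5564) = 0.64.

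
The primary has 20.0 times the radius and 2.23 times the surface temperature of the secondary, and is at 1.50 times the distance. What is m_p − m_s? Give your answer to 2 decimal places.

-9.11

L_p/L_s = (20.0)²(2.23)⁴ = 9892.
F_p/F_s = (L_p/L_s)/(d_p/d_s)² = 9892/2.250 = 4396.
m_p − m_s = −2.5 log₁₀(4396) = -9.11.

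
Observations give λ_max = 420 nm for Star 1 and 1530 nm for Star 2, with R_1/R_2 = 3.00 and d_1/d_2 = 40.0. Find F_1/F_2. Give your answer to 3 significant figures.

Wien's law: T_1/T_2 = λ_2/λ_1 = 1530/420 = 3.643.
L_1/L_2 = (R_1/R_2)²(T_1/T_2)⁴ = (3.00)²(3.643)⁴ = 1585.
F_1/F_2 = (L_1/L_2)/(d_1/d_2)² = 1585/(40.0)² = 0.9906.

0.991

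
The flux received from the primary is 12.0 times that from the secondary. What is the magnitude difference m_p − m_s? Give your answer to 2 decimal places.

m_p − m_s = −2.5 log₁₀(F_p/F_s) = −2.5 log₁₀(12.0) = −2.5 × (1.079) = -2.698.

-2.70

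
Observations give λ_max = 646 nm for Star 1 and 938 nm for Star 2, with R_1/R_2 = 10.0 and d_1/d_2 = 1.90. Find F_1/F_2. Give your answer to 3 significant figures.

123

Wien's law: T_1/T_2 = λ_2/λ_1 = 938/646 = 1.452.
L_1/L_2 = (R_1/R_2)²(T_1/T_2)⁴ = (10.0)²(1.452)⁴ = 444.5.
F_1/F_2 = (L_1/L_2)/(d_1/d_2)² = 444.5/(1.90)² = 123.1.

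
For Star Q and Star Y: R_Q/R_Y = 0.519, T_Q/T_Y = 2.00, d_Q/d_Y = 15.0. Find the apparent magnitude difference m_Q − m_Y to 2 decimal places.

L_Q/L_Y = (0.519)²(2.00)⁴ = 4.310.
F_Q/F_Y = (L_Q/L_Y)/(d_Q/d_Y)² = 4.310/225.0 = 0.01915.
m_Q − m_Y = −2.5 log₁₀(0.01915) = 4.29.

4.29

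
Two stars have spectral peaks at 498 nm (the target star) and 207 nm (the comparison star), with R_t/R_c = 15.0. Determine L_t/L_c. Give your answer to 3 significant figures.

Wien's law gives T ∝ 1/λ_max, so T_t/T_c = λ_c/λ_t = 207/498 = 0.4157.
Then L ∝ R²T⁴ gives L_t/L_c = (15.0)² × (0.4157)⁴ = 225.0 × 0.02985 = 6.717.

6.72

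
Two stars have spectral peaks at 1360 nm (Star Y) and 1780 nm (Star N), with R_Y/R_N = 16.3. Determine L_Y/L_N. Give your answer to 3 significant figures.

780

Wien's law gives T ∝ 1/λ_max, so T_Y/T_N = λ_N/λ_Y = 1780/1360 = 1.309.
Then L ∝ R²T⁴ gives L_Y/L_N = (16.3)² × (1.309)⁴ = 265.7 × 2.934 = 779.6.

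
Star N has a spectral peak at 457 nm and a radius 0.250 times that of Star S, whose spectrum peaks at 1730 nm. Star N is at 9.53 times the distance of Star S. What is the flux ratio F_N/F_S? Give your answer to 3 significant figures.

0.141

Wien's law: T_N/T_S = λ_S/λ_N = 1730/457 = 3.786.
L_N/L_S = (R_N/R_S)²(T_N/T_S)⁴ = (0.250)²(3.786)⁴ = 12.84.
F_N/F_S = (L_N/L_S)/(d_N/d_S)² = 12.84/(9.53)² = 0.1413.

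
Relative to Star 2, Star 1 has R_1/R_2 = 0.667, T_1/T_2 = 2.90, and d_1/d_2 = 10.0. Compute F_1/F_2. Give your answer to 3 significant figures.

L_1/L_2 = (R_1/R_2)²(T_1/T_2)⁴ = (0.667)² × (2.90)⁴ = 31.47.
F_1/F_2 = (L_1/L_2)/(d_1/d_2)² = 31.47 / (10.0)² = 0.3147.

0.315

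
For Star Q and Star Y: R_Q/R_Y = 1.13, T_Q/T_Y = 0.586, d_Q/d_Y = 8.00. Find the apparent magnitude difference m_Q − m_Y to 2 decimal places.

6.57

L_Q/L_Y = (1.13)²(0.586)⁴ = 0.1506.
F_Q/F_Y = (L_Q/L_Y)/(d_Q/d_Y)² = 0.1506/64.00 = 0.002353.
m_Q − m_Y = −2.5 log₁₀(0.002353) = 6.57.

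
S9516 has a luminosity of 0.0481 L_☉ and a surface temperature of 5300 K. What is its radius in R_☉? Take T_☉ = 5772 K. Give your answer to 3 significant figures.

0.260 R_☉

R/R_☉ = √(L/L_☉) / (T/T_☉)² = √(0.0481) / (0.9182)²
       = 0.2193 / 0.8431 = 0.2601.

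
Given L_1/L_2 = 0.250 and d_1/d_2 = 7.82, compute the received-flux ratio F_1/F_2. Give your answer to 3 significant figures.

F = L/(4πd²), so F_1/F_2 = (L_1/L_2) / (d_1/d_2)²
= 0.250 / (7.82)² = 0.250 / 61.15 = 0.004088.

0.00409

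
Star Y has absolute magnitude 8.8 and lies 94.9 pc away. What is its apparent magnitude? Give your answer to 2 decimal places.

m = M + 5 log₁₀(d/10 pc) = 8.8 + 5 log₁₀(94.9/10)
  = 8.8 + 5 × 0.977 = 8.8 + 4.89 = 13.69.

13.69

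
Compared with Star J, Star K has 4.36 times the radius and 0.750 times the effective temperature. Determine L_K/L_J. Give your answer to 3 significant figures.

6.01

From the Stefan–Boltzmann law, L ∝ R²T⁴, so
L_K/L_J = (R_K/R_J)² (T_K/T_J)⁴ = (4.36)² × (0.750)⁴ = 19.01 × 0.3164 = 6.015.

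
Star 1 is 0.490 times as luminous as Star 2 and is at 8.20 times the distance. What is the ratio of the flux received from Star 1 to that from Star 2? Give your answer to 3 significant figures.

0.00729

F = L/(4πd²), so F_1/F_2 = (L_1/L_2) / (d_1/d_2)²
= 0.490 / (8.20)² = 0.490 / 67.24 = 0.007287.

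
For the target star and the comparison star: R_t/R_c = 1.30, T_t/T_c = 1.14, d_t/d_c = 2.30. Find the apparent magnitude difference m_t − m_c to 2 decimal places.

0.67

L_t/L_c = (1.30)²(1.14)⁴ = 2.854.
F_t/F_c = (L_t/L_c)/(d_t/d_c)² = 2.854/5.290 = 0.5396.
m_t − m_c = −2.5 log₁₀(0.5396) = 0.67.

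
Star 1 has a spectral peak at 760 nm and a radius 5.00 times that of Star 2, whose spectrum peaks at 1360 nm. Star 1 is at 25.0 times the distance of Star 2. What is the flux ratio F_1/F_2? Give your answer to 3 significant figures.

Wien's law: T_1/T_2 = λ_2/λ_1 = 1360/760 = 1.789.
L_1/L_2 = (R_1/R_2)²(T_1/T_2)⁴ = (5.00)²(1.789)⁴ = 256.4.
F_1/F_2 = (L_1/L_2)/(d_1/d_2)² = 256.4/(25.0)² = 0.4102.

0.410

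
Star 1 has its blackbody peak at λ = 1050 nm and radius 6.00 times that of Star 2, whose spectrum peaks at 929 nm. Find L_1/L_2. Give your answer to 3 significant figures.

22.1

Wien's law gives T ∝ 1/λ_max, so T_1/T_2 = λ_2/λ_1 = 929/1050 = 0.8848.
Then L ∝ R²T⁴ gives L_1/L_2 = (6.00)² × (0.8848)⁴ = 36.00 × 0.6128 = 22.06.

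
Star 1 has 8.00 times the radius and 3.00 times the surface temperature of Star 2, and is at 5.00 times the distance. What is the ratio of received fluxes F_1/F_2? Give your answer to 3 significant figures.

207

L_1/L_2 = (R_1/R_2)²(T_1/T_2)⁴ = (8.00)² × (3.00)⁴ = 5184.
F_1/F_2 = (L_1/L_2)/(d_1/d_2)² = 5184 / (5.00)² = 207.4.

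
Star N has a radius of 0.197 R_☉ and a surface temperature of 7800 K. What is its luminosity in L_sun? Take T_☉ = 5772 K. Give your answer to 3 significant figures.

L/L_☉ = (R/R_☉)² (T/T_☉)⁴ = (0.197)² × (7800/5772)⁴
       = 0.03881 × (1.351)⁴ = 0.03881 × 3.335 = 0.1294.

0.129 L_sun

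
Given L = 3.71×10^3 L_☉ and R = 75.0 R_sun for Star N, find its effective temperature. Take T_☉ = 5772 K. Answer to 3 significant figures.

5.20×10^3 K

T/T_☉ = (L/L_☉)^(1/4) / (R/R_☉)^(1/2)
T = 5772 × (3.71×10^3)^(1/4) / √(75.0) = 5772 × 7.804 / 8.660 = 5202 K.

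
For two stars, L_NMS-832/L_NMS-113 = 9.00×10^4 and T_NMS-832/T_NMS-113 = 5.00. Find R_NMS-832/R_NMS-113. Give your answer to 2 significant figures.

L ∝ R²T⁴ gives R ∝ √L / T², so
R_NMS-832/R_NMS-113 = √(9.00×10^4) / (5.00)² = 300.0 / 25.00 = 12.00.

12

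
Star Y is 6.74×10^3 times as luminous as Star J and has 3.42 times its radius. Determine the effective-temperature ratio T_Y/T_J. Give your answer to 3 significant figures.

4.90

L ∝ R²T⁴ gives T ∝ (L/R²)^(1/4), so
T_Y/T_J = (6.74×10^3 / 3.42²)^(1/4) = (576.2)^(1/4) = 4.900.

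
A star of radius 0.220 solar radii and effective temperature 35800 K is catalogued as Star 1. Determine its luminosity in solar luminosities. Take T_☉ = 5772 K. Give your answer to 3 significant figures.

71.6 solar luminosities

L/L_☉ = (R/R_☉)² (T/T_☉)⁴ = (0.220)² × (35800/5772)⁴
       = 0.04840 × (6.202)⁴ = 0.04840 × 1480 = 71.63.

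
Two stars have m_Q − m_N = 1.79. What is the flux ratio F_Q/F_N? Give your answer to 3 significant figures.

0.192

F_Q/F_N = 10^(−(m_Q − m_N)/2.5) = 10^(-1.79/2.5) = 10^-0.716 = 0.1923.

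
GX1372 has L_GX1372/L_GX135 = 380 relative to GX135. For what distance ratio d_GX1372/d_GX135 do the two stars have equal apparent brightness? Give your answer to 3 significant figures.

Equal flux requires L_GX1372/d_GX1372² = L_GX135/d_GX135², so d_GX1372/d_GX135 = √(L_GX1372/L_GX135)
= √(380) = 19.49.

19.5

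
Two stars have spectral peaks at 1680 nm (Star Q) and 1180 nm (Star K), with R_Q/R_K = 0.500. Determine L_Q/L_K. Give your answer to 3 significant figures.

Wien's law gives T ∝ 1/λ_max, so T_Q/T_K = λ_K/λ_Q = 1180/1680 = 0.7024.
Then L ∝ R²T⁴ gives L_Q/L_K = (0.500)² × (0.7024)⁴ = 0.2500 × 0.2434 = 0.06085.

0.0608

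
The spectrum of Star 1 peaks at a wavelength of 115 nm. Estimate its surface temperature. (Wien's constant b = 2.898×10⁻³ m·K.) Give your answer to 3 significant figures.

T = b/λ_max = 2.898×10⁻³ / (115×10⁻⁹) = 2.520×10^4 K.

2.52×10^4 K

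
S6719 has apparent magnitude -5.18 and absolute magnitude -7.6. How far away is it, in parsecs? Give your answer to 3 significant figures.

m − M = 5 log₁₀(d/10 pc)
-5.18 − (-7.6) = 2.42 = 5 log₁₀(d/10)
d = 10 × 10^(2.42/5) = 10 × 10^0.484 = 30.48 pc.

30.5 pc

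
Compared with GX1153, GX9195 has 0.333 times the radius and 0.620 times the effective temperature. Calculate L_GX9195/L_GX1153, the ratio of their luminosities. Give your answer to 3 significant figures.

From the Stefan–Boltzmann law, L ∝ R²T⁴, so
L_GX9195/L_GX1153 = (R_GX9195/R_GX1153)² (T_GX9195/T_GX1153)⁴ = (0.333)² × (0.620)⁴ = 0.1109 × 0.1478 = 0.01639.

0.0164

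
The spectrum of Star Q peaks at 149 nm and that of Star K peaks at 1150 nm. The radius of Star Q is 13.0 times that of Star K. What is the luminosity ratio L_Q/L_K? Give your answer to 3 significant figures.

Wien's law gives T ∝ 1/λ_max, so T_Q/T_K = λ_K/λ_Q = 1150/149 = 7.718.
Then L ∝ R²T⁴ gives L_Q/L_K = (13.0)² × (7.718)⁴ = 169.0 × 3549 = 5.997×10^5.

6.00×10^5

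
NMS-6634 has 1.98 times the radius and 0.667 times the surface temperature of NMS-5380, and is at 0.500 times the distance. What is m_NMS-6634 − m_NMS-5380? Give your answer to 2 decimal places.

L_NMS-6634/L_NMS-5380 = (1.98)²(0.667)⁴ = 0.7759.
F_NMS-6634/F_NMS-5380 = (L_NMS-6634/L_NMS-5380)/(d_NMS-6634/d_NMS-5380)² = 0.7759/0.2500 = 3.104.
m_NMS-6634 − m_NMS-5380 = −2.5 log₁₀(3.104) = -1.23.

-1.23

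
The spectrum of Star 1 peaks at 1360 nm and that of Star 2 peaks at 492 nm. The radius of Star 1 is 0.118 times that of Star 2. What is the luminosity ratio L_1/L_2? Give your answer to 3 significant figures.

Wien's law gives T ∝ 1/λ_max, so T_1/T_2 = λ_2/λ_1 = 492/1360 = 0.3618.
Then L ∝ R²T⁴ gives L_1/L_2 = (0.118)² × (0.3618)⁴ = 0.01392 × 0.01713 = 2.385×10^-4.

2.38×10^-4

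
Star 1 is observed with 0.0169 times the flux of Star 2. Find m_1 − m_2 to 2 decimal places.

4.43

m_1 − m_2 = −2.5 log₁₀(F_1/F_2) = −2.5 log₁₀(0.0169) = −2.5 × (-1.772) = 4.430.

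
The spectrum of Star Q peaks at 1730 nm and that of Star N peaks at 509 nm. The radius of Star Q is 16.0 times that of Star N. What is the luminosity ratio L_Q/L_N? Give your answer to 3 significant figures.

1.92

Wien's law gives T ∝ 1/λ_max, so T_Q/T_N = λ_N/λ_Q = 509/1730 = 0.2942.
Then L ∝ R²T⁴ gives L_Q/L_N = (16.0)² × (0.2942)⁴ = 256.0 × 0.007494 = 1.918.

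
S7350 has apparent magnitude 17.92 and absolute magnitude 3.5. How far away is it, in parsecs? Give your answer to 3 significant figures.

7.66×10^3 pc

m − M = 5 log₁₀(d/10 pc)
17.92 − (3.5) = 14.42 = 5 log₁₀(d/10)
d = 10 × 10^(14.42/5) = 10 × 10^2.884 = 7656 pc.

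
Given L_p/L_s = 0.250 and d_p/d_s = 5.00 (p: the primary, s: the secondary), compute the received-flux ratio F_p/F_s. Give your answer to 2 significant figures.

0.010

F = L/(4πd²), so F_p/F_s = (L_p/L_s) / (d_p/d_s)²
= 0.250 / (5.00)² = 0.250 / 25.00 = 0.01000.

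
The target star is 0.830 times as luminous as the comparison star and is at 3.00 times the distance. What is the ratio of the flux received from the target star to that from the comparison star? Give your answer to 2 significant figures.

F = L/(4πd²), so F_t/F_c = (L_t/L_c) / (d_t/d_c)²
= 0.830 / (3.00)² = 0.830 / 9.000 = 0.09222.

0.092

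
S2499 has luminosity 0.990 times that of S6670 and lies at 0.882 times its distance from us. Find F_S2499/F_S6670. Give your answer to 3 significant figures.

1.27

F = L/(4πd²), so F_S2499/F_S6670 = (L_S2499/L_S6670) / (d_S2499/d_S6670)²
= 0.990 / (0.882)² = 0.990 / 0.7779 = 1.273.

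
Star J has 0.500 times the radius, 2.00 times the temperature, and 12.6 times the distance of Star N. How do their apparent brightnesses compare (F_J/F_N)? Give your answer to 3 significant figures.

L_J/L_N = (R_J/R_N)²(T_J/T_N)⁴ = (0.500)² × (2.00)⁴ = 4.000.
F_J/F_N = (L_J/L_N)/(d_J/d_N)² = 4.000 / (12.6)² = 0.02520.

0.0252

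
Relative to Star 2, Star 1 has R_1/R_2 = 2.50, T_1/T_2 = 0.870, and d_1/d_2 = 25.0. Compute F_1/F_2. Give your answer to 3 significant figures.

0.00573

L_1/L_2 = (R_1/R_2)²(T_1/T_2)⁴ = (2.50)² × (0.870)⁴ = 3.581.
F_1/F_2 = (L_1/L_2)/(d_1/d_2)² = 3.581 / (25.0)² = 0.005729.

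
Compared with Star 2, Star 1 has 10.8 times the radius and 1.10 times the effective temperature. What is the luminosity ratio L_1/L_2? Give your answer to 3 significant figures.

171

From the Stefan–Boltzmann law, L ∝ R²T⁴, so
L_1/L_2 = (R_1/R_2)² (T_1/T_2)⁴ = (10.8)² × (1.10)⁴ = 116.6 × 1.464 = 170.8.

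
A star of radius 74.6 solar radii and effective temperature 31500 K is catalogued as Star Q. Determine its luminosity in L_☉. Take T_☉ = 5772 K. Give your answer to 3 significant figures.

L/L_☉ = (R/R_☉)² (T/T_☉)⁴ = (74.6)² × (31500/5772)⁴
       = 5565 × (5.457)⁴ = 5565 × 887.0 = 4.936×10^6.

4.94×10^6 L_☉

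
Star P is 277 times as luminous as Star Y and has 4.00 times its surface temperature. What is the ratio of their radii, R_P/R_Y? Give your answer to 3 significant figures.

1.04

L ∝ R²T⁴ gives R ∝ √L / T², so
R_P/R_Y = √(277) / (4.00)² = 16.64 / 16.00 = 1.040.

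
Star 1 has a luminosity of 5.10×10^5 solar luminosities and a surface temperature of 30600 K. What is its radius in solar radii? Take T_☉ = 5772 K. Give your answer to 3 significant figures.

25.4 solar radii

R/R_☉ = √(L/L_☉) / (T/T_☉)² = √(5.10×10^5) / (5.301)²
       = 714.1 / 28.11 = 25.41.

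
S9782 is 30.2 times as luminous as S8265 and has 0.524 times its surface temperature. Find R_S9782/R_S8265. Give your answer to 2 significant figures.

L ∝ R²T⁴ gives R ∝ √L / T², so
R_S9782/R_S8265 = √(30.2) / (0.524)² = 5.495 / 0.2746 = 20.01.

20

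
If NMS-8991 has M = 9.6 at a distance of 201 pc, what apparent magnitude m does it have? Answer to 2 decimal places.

m = M + 5 log₁₀(d/10 pc) = 9.6 + 5 log₁₀(201/10)
  = 9.6 + 5 × 1.303 = 9.6 + 6.52 = 16.12.

16.12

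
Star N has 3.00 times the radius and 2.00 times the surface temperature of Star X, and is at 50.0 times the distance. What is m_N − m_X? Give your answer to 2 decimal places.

3.10

L_N/L_X = (3.00)²(2.00)⁴ = 144.0.
F_N/F_X = (L_N/L_X)/(d_N/d_X)² = 144.0/2500 = 0.05760.
m_N − m_X = −2.5 log₁₀(0.05760) = 3.10.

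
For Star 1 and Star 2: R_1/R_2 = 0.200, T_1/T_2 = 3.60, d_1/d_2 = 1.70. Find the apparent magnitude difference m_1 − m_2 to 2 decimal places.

L_1/L_2 = (0.200)²(3.60)⁴ = 6.718.
F_1/F_2 = (L_1/L_2)/(d_1/d_2)² = 6.718/2.890 = 2.325.
m_1 − m_2 = −2.5 log₁₀(2.325) = -0.92.

-0.92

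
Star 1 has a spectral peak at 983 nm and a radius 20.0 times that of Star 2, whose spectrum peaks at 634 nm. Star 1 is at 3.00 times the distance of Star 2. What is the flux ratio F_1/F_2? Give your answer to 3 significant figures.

7.69

Wien's law: T_1/T_2 = λ_2/λ_1 = 634/983 = 0.6450.
L_1/L_2 = (R_1/R_2)²(T_1/T_2)⁴ = (20.0)²(0.6450)⁴ = 69.22.
F_1/F_2 = (L_1/L_2)/(d_1/d_2)² = 69.22/(3.00)² = 7.691.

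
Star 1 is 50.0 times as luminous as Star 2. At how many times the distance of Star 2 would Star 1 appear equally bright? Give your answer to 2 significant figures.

7.1

Equal flux requires L_1/d_1² = L_2/d_2², so d_1/d_2 = √(L_1/L_2)
= √(50.0) = 7.071.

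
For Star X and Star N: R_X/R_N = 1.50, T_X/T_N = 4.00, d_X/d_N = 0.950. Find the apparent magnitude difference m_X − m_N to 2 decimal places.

L_X/L_N = (1.50)²(4.00)⁴ = 576.0.
F_X/F_N = (L_X/L_N)/(d_X/d_N)² = 576.0/0.9025 = 638.2.
m_X − m_N = −2.5 log₁₀(638.2) = -7.01.

-7.01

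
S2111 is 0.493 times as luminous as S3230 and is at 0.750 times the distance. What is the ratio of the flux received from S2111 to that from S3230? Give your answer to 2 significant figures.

0.88

F = L/(4πd²), so F_S2111/F_S3230 = (L_S2111/L_S3230) / (d_S2111/d_S3230)²
= 0.493 / (0.750)² = 0.493 / 0.5625 = 0.8764.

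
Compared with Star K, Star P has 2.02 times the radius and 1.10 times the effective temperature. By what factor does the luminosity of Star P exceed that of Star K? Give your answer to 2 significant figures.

From the Stefan–Boltzmann law, L ∝ R²T⁴, so
L_P/L_K = (R_P/R_K)² (T_P/T_K)⁴ = (2.02)² × (1.10)⁴ = 4.080 × 1.464 = 5.974.

6.0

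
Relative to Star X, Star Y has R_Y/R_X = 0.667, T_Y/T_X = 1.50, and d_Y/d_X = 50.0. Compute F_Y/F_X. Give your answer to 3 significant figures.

9.01×10^-4

L_Y/L_X = (R_Y/R_X)²(T_Y/T_X)⁴ = (0.667)² × (1.50)⁴ = 2.252.
F_Y/F_X = (L_Y/L_X)/(d_Y/d_X)² = 2.252 / (50.0)² = 9.009×10^-4.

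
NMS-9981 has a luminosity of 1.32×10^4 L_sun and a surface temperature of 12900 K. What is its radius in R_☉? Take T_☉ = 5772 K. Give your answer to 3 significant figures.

R/R_☉ = √(L/L_☉) / (T/T_☉)² = √(1.32×10^4) / (2.235)²
       = 114.9 / 4.995 = 23.00.

23.0 R_☉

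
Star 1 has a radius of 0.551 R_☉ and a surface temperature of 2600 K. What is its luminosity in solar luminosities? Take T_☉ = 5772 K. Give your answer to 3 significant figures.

0.0125 solar luminosities

L/L_☉ = (R/R_☉)² (T/T_☉)⁴ = (0.551)² × (2600/5772)⁴
       = 0.3036 × (0.4505)⁴ = 0.3036 × 0.04117 = 0.01250.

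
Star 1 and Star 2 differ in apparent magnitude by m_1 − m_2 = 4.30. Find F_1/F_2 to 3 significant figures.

F_1/F_2 = 10^(−(m_1 − m_2)/2.5) = 10^(-4.30/2.5) = 10^-1.720 = 0.01905.

0.0191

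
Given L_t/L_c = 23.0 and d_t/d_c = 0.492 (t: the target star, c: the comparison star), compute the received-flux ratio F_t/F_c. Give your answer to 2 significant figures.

95

F = L/(4πd²), so F_t/F_c = (L_t/L_c) / (d_t/d_c)²
= 23.0 / (0.492)² = 23.0 / 0.2421 = 95.02.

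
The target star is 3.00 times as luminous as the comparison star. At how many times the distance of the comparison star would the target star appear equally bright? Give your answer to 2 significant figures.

Equal flux requires L_t/d_t² = L_c/d_c², so d_t/d_c = √(L_t/L_c)
= √(3.00) = 1.732.

1.7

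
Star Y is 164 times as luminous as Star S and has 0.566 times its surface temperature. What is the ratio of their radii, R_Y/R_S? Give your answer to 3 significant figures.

40.0

L ∝ R²T⁴ gives R ∝ √L / T², so
R_Y/R_S = √(164) / (0.566)² = 12.81 / 0.3204 = 39.98.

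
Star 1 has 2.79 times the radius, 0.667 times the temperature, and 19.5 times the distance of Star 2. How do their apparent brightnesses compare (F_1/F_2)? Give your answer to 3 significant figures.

L_1/L_2 = (R_1/R_2)²(T_1/T_2)⁴ = (2.79)² × (0.667)⁴ = 1.541.
F_1/F_2 = (L_1/L_2)/(d_1/d_2)² = 1.541 / (19.5)² = 0.004052.

0.00405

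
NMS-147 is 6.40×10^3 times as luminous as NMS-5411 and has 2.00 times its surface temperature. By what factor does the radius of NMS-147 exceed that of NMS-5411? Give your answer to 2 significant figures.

20

L ∝ R²T⁴ gives R ∝ √L / T², so
R_NMS-147/R_NMS-5411 = √(6.40×10^3) / (2.00)² = 80.00 / 4.000 = 20.00.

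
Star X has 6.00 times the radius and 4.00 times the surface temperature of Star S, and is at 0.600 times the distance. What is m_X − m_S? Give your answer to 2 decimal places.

-11.02

L_X/L_S = (6.00)²(4.00)⁴ = 9216.
F_X/F_S = (L_X/L_S)/(d_X/d_S)² = 9216/0.3600 = 2.560×10^4.
m_X − m_S = −2.5 log₁₀(2.560×10^4) = -11.02.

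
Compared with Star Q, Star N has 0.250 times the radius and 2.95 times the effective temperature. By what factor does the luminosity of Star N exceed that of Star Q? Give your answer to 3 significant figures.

4.73

From the Stefan–Boltzmann law, L ∝ R²T⁴, so
L_N/L_Q = (R_N/R_Q)² (T_N/T_Q)⁴ = (0.250)² × (2.95)⁴ = 0.06250 × 75.73 = 4.733.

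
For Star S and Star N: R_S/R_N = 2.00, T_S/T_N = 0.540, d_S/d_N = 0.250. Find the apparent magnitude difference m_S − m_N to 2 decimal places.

-1.84

L_S/L_N = (2.00)²(0.540)⁴ = 0.3401.
F_S/F_N = (L_S/L_N)/(d_S/d_N)² = 0.3401/0.06250 = 5.442.
m_S − m_N = −2.5 log₁₀(5.442) = -1.84.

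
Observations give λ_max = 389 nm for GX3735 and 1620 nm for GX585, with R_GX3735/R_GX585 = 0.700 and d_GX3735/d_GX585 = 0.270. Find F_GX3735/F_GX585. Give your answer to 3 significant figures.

2.02×10^3

Wien's law: T_GX3735/T_GX585 = λ_GX585/λ_GX3735 = 1620/389 = 4.165.
L_GX3735/L_GX585 = (R_GX3735/R_GX585)²(T_GX3735/T_GX585)⁴ = (0.700)²(4.165)⁴ = 147.4.
F_GX3735/F_GX585 = (L_GX3735/L_GX585)/(d_GX3735/d_GX585)² = 147.4/(0.270)² = 2022.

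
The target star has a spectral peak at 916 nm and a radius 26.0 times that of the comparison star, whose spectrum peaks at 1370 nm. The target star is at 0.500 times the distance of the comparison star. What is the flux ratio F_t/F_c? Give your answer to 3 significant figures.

1.35×10^4

Wien's law: T_t/T_c = λ_c/λ_t = 1370/916 = 1.496.
L_t/L_c = (R_t/R_c)²(T_t/T_c)⁴ = (26.0)²(1.496)⁴ = 3383.
F_t/F_c = (L_t/L_c)/(d_t/d_c)² = 3383/(0.500)² = 1.353×10^4.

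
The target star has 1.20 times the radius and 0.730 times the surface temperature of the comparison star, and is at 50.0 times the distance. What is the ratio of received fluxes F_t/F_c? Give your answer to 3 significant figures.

1.64×10^-4

L_t/L_c = (R_t/R_c)²(T_t/T_c)⁴ = (1.20)² × (0.730)⁴ = 0.4089.
F_t/F_c = (L_t/L_c)/(d_t/d_c)² = 0.4089 / (50.0)² = 1.636×10^-4.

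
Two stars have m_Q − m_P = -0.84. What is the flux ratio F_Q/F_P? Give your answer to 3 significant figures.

2.17

F_Q/F_P = 10^(−(m_Q − m_P)/2.5) = 10^(0.84/2.5) = 10^0.336 = 2.168.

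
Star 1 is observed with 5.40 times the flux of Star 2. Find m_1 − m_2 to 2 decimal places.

m_1 − m_2 = −2.5 log₁₀(F_1/F_2) = −2.5 log₁₀(5.40) = −2.5 × (0.732) = -1.831.

-1.83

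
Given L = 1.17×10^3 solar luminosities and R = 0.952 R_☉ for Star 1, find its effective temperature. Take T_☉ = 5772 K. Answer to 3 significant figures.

3.46×10^4 K

T/T_☉ = (L/L_☉)^(1/4) / (R/R_☉)^(1/2)
T = 5772 × (1.17×10^3)^(1/4) / √(0.952) = 5772 × 5.849 / 0.9757 = 3.460×10^4 K.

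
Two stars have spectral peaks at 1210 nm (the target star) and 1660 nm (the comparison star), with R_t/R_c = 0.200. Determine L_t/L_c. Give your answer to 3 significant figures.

0.142

Wien's law gives T ∝ 1/λ_max, so T_t/T_c = λ_c/λ_t = 1660/1210 = 1.372.
Then L ∝ R²T⁴ gives L_t/L_c = (0.200)² × (1.372)⁴ = 0.04000 × 3.542 = 0.1417.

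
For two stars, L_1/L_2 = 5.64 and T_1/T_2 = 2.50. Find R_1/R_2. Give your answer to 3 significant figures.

L ∝ R²T⁴ gives R ∝ √L / T², so
R_1/R_2 = √(5.64) / (2.50)² = 2.375 / 6.250 = 0.3800.

0.380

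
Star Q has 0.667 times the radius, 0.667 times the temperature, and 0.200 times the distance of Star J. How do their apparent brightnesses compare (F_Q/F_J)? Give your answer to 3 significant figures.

L_Q/L_J = (R_Q/R_J)²(T_Q/T_J)⁴ = (0.667)² × (0.667)⁴ = 0.08806.
F_Q/F_J = (L_Q/L_J)/(d_Q/d_J)² = 0.08806 / (0.200)² = 2.201.

2.20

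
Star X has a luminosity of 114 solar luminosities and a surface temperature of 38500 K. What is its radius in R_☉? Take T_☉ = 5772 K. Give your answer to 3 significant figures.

0.240 R_☉

R/R_☉ = √(L/L_☉) / (T/T_☉)² = √(114) / (6.670)²
       = 10.68 / 44.49 = 0.2400.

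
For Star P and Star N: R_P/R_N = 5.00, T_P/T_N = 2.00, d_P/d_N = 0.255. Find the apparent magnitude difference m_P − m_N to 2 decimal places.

-9.47

L_P/L_N = (5.00)²(2.00)⁴ = 400.0.
F_P/F_N = (L_P/L_N)/(d_P/d_N)² = 400.0/0.06502 = 6151.
m_P − m_N = −2.5 log₁₀(6151) = -9.47.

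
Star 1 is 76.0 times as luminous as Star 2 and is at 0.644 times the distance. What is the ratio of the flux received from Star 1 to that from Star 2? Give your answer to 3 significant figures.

F = L/(4πd²), so F_1/F_2 = (L_1/L_2) / (d_1/d_2)²
= 76.0 / (0.644)² = 76.0 / 0.4147 = 183.2.

183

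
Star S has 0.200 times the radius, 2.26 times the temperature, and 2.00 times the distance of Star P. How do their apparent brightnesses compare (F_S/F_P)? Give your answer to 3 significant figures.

L_S/L_P = (R_S/R_P)²(T_S/T_P)⁴ = (0.200)² × (2.26)⁴ = 1.044.
F_S/F_P = (L_S/L_P)/(d_S/d_P)² = 1.044 / (2.00)² = 0.2609.

0.261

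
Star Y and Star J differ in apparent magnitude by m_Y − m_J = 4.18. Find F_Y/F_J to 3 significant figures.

F_Y/F_J = 10^(−(m_Y − m_J)/2.5) = 10^(-4.18/2.5) = 10^-1.672 = 0.02128.

0.0213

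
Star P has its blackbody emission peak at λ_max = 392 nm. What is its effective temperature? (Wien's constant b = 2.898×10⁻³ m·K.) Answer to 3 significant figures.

7.39×10^3 K

T = b/λ_max = 2.898×10⁻³ / (392×10⁻⁹) = 7393 K.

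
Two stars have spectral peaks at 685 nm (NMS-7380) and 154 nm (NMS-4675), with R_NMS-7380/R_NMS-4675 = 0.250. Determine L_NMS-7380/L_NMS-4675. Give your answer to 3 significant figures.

Wien's law gives T ∝ 1/λ_max, so T_NMS-7380/T_NMS-4675 = λ_NMS-4675/λ_NMS-7380 = 154/685 = 0.2248.
Then L ∝ R²T⁴ gives L_NMS-7380/L_NMS-4675 = (0.250)² × (0.2248)⁴ = 0.06250 × 0.002555 = 1.597×10^-4.

1.60×10^-4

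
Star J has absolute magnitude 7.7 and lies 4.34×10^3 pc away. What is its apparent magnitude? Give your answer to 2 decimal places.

20.89

m = M + 5 log₁₀(d/10 pc) = 7.7 + 5 log₁₀(4.34×10^3/10)
  = 7.7 + 5 × 2.637 = 7.7 + 13.19 = 20.89.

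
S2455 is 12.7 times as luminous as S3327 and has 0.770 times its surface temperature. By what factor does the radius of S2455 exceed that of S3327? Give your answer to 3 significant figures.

6.01

L ∝ R²T⁴ gives R ∝ √L / T², so
R_S2455/R_S3327 = √(12.7) / (0.770)² = 3.564 / 0.5929 = 6.011.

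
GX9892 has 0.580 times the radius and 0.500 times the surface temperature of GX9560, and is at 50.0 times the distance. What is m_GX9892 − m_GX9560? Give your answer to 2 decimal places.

12.69

L_GX9892/L_GX9560 = (0.580)²(0.500)⁴ = 0.02102.
F_GX9892/F_GX9560 = (L_GX9892/L_GX9560)/(d_GX9892/d_GX9560)² = 0.02102/2500 = 8.410×10^-6.
m_GX9892 − m_GX9560 = −2.5 log₁₀(8.410×10^-6) = 12.69.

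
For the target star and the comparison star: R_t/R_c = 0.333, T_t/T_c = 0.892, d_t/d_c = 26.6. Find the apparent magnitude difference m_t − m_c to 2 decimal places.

L_t/L_c = (0.333)²(0.892)⁴ = 0.07020.
F_t/F_c = (L_t/L_c)/(d_t/d_c)² = 0.07020/707.6 = 9.922×10^-5.
m_t − m_c = −2.5 log₁₀(9.922×10^-5) = 10.01.

10.01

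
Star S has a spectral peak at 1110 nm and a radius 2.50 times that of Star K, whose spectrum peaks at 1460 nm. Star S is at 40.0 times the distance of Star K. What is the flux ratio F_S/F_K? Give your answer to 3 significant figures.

Wien's law: T_S/T_K = λ_K/λ_S = 1460/1110 = 1.315.
L_S/L_K = (R_S/R_K)²(T_S/T_K)⁴ = (2.50)²(1.315)⁴ = 18.71.
F_S/F_K = (L_S/L_K)/(d_S/d_K)² = 18.71/(40.0)² = 0.01169.

0.0117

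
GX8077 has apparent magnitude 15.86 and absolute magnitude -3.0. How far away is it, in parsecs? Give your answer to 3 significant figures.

m − M = 5 log₁₀(d/10 pc)
15.86 − (-3.0) = 18.86 = 5 log₁₀(d/10)
d = 10 × 10^(18.86/5) = 10 × 10^3.772 = 5.916×10^4 pc.

5.92×10^4 pc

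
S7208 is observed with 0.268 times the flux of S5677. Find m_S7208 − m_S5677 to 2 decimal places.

m_S7208 − m_S5677 = −2.5 log₁₀(F_S7208/F_S5677) = −2.5 log₁₀(0.268) = −2.5 × (-0.572) = 1.430.

1.43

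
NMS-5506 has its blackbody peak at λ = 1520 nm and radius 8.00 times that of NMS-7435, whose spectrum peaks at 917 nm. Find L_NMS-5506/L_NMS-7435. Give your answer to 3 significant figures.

Wien's law gives T ∝ 1/λ_max, so T_NMS-5506/T_NMS-7435 = λ_NMS-7435/λ_NMS-5506 = 917/1520 = 0.6033.
Then L ∝ R²T⁴ gives L_NMS-5506/L_NMS-7435 = (8.00)² × (0.6033)⁴ = 64.00 × 0.1325 = 8.478.

8.48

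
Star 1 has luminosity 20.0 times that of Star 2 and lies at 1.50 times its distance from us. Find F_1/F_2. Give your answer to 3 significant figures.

8.89

F = L/(4πd²), so F_1/F_2 = (L_1/L_2) / (d_1/d_2)²
= 20.0 / (1.50)² = 20.0 / 2.250 = 8.889.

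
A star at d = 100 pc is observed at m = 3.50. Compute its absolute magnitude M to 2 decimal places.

-1.50

M = m − 5 log₁₀(d/10 pc) = 3.50 − 5 log₁₀(100/10)
  = 3.50 − 5 × 1.000 = 3.50 − 5.00 = -1.50.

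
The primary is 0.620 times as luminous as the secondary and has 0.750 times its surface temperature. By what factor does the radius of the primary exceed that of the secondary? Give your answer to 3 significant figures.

1.40

L ∝ R²T⁴ gives R ∝ √L / T², so
R_p/R_s = √(0.620) / (0.750)² = 0.7874 / 0.5625 = 1.400.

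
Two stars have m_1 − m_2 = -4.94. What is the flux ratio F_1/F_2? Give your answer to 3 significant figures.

94.6

F_1/F_2 = 10^(−(m_1 − m_2)/2.5) = 10^(4.94/2.5) = 10^1.976 = 94.62.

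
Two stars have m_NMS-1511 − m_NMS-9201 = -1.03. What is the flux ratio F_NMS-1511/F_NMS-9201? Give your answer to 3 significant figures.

2.58

F_NMS-1511/F_NMS-9201 = 10^(−(m_NMS-1511 − m_NMS-9201)/2.5) = 10^(1.03/2.5) = 10^0.412 = 2.582.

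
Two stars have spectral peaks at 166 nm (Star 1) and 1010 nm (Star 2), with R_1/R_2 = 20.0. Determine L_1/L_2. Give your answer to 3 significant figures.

5.48×10^5

Wien's law gives T ∝ 1/λ_max, so T_1/T_2 = λ_2/λ_1 = 1010/166 = 6.084.
Then L ∝ R²T⁴ gives L_1/L_2 = (20.0)² × (6.084)⁴ = 400.0 × 1370 = 5.482×10^5.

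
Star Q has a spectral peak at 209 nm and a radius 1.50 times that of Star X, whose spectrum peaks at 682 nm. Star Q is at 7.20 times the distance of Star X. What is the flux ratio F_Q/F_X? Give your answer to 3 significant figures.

4.92

Wien's law: T_Q/T_X = λ_X/λ_Q = 682/209 = 3.263.
L_Q/L_X = (R_Q/R_X)²(T_Q/T_X)⁴ = (1.50)²(3.263)⁴ = 255.1.
F_Q/F_X = (L_Q/L_X)/(d_Q/d_X)² = 255.1/(7.20)² = 4.921.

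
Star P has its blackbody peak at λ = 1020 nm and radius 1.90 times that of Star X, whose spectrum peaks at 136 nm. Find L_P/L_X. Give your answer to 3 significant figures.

0.00114

Wien's law gives T ∝ 1/λ_max, so T_P/T_X = λ_X/λ_P = 136/1020 = 0.1333.
Then L ∝ R²T⁴ gives L_P/L_X = (1.90)² × (0.1333)⁴ = 3.610 × 3.160×10^-4 = 0.001141.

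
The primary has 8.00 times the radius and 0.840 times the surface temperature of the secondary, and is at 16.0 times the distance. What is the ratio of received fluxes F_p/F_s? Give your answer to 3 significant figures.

L_p/L_s = (R_p/R_s)²(T_p/T_s)⁴ = (8.00)² × (0.840)⁴ = 31.86.
F_p/F_s = (L_p/L_s)/(d_p/d_s)² = 31.86 / (16.0)² = 0.1245.

0.124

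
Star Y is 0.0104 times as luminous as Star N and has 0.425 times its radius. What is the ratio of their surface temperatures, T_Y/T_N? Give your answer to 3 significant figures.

L ∝ R²T⁴ gives T ∝ (L/R²)^(1/4), so
T_Y/T_N = (0.0104 / 0.425²)^(1/4) = (0.05758)^(1/4) = 0.4899.

0.490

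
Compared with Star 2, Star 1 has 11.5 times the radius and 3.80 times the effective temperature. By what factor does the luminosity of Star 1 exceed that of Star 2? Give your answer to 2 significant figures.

2.8×10^4

From the Stefan–Boltzmann law, L ∝ R²T⁴, so
L_1/L_2 = (R_1/R_2)² (T_1/T_2)⁴ = (11.5)² × (3.80)⁴ = 132.2 × 208.5 = 2.758×10^4.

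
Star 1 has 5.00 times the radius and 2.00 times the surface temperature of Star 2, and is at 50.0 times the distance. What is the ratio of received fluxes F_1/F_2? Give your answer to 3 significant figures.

0.160

L_1/L_2 = (R_1/R_2)²(T_1/T_2)⁴ = (5.00)² × (2.00)⁴ = 400.0.
F_1/F_2 = (L_1/L_2)/(d_1/d_2)² = 400.0 / (50.0)² = 0.1600.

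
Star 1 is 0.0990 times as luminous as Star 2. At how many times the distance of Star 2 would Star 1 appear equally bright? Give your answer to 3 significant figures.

Equal flux requires L_1/d_1² = L_2/d_2², so d_1/d_2 = √(L_1/L_2)
= √(0.0990) = 0.3146.

0.315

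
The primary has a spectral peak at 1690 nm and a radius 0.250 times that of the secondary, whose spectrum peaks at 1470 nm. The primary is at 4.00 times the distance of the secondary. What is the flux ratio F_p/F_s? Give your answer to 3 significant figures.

Wien's law: T_p/T_s = λ_s/λ_p = 1470/1690 = 0.8698.
L_p/L_s = (R_p/R_s)²(T_p/T_s)⁴ = (0.250)²(0.8698)⁴ = 0.03578.
F_p/F_s = (L_p/L_s)/(d_p/d_s)² = 0.03578/(4.00)² = 0.002236.

0.00224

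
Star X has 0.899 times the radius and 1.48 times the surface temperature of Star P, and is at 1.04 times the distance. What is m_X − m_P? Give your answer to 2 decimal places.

L_X/L_P = (0.899)²(1.48)⁴ = 3.878.
F_X/F_P = (L_X/L_P)/(d_X/d_P)² = 3.878/1.082 = 3.585.
m_X − m_P = −2.5 log₁₀(3.585) = -1.39.

-1.39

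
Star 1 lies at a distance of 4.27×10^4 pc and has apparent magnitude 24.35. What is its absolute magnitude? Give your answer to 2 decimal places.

6.20

M = m − 5 log₁₀(d/10 pc) = 24.35 − 5 log₁₀(4.27×10^4/10)
  = 24.35 − 5 × 3.630 = 24.35 − 18.15 = 6.20.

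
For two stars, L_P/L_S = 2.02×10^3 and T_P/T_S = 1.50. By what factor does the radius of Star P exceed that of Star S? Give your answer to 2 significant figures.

L ∝ R²T⁴ gives R ∝ √L / T², so
R_P/R_S = √(2.02×10^3) / (1.50)² = 44.94 / 2.250 = 19.98.

20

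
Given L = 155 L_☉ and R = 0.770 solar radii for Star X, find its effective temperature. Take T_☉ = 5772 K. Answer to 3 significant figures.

T/T_☉ = (L/L_☉)^(1/4) / (R/R_☉)^(1/2)
T = 5772 × (155)^(1/4) / √(0.770) = 5772 × 3.528 / 0.8775 = 2.321×10^4 K.

2.32×10^4 K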